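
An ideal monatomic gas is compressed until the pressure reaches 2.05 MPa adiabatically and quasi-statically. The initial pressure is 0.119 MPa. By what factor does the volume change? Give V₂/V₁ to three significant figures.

From PV^γ = const, V₂/V₁ = (P₁/P₂)^(1/γ).
For a monatomic ideal gas γ = 5/3.
V₂/V₁ = (0.119/2.05)^(3/5) = 0.1812.

V₂/V₁ ≈ 0.181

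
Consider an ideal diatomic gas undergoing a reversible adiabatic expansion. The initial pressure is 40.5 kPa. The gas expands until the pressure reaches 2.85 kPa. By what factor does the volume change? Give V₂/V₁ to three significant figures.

From PV^γ = const, V₂/V₁ = (P₁/P₂)^(1/γ).
For a diatomic ideal gas γ = 7/5.
V₂/V₁ = (40.5/2.85)^(5/7) = 6.657.

V₂/V₁ ≈ 6.66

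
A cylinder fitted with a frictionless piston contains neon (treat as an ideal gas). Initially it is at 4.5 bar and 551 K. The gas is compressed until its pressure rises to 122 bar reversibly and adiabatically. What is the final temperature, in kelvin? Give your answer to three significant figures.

Adiabatic: T₂/T₁ = (P₂/P₁)^((γ−1)/γ).
For a monatomic ideal gas γ = 5/3, so (γ−1)/γ = 2/5.
T₂ = 551 × (122/4.5)^(2/5) = 2063 K.

T₂ ≈ 2060 K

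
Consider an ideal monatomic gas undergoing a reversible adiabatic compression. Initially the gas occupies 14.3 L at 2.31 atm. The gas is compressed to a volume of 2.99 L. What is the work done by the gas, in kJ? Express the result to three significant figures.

W ≈ -9.23 kJ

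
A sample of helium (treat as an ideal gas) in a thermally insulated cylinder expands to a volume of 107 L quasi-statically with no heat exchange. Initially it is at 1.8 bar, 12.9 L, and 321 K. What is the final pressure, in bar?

P₂ ≈ 0.0530 bar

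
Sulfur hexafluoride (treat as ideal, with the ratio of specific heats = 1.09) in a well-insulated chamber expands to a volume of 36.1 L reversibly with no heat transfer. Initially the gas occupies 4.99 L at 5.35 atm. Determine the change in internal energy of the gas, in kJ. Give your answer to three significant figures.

ΔU ≈ -4.90 kJ

P₂ = P₁(V₁/V₂)^γ = 5.35×(4.99/36.1)^(1.09) = 0.6189 atm.
For a reversible adiabat, W_by_gas = (P₁V₁ − P₂V₂)/(γ−1).
W_by = (542100×0.00499 − 62710×0.0361) / (0.09) = 4903 J.
Q = 0 ⇒ ΔU = −W_by = -4903 J.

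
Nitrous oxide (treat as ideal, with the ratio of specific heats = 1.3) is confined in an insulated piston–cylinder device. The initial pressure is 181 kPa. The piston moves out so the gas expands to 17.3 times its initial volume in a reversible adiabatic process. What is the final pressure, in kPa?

Since PV^γ is constant along a reversible adiabat, P₂ = P₁ (V₁/V₂)^γ.
P₂ = 181 × (1/17.3)^(1.3) = 4.449 kPa.

P₂ ≈ 4.45 kPa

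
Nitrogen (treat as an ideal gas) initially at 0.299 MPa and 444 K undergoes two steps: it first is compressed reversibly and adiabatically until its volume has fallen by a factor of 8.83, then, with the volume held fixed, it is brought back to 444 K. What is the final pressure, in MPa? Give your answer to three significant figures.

For a diatomic ideal gas γ = 7/5.
Adiabatic step (PV^γ = const): P₂ = 0.299×8.83^(7/5) = 6.31 MPa; T₂ = 444×8.83^(2/5) = 1061 K.
Isochoric: P₃ = P₂(T₃/T₂) = 6.31 × (444/1061) = 2.64 MPa.

P₃ ≈ 2.64 MPa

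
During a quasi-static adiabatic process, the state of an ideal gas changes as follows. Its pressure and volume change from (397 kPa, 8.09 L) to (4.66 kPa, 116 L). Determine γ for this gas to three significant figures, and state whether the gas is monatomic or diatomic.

γ ≈ 1.67; monatomic

PV^γ = const ⇒ γ = ln(P₂/P₁) / ln(V₁/V₂).
γ = ln(4.66/397) / ln(8.09/116) = 1.669.
γ ≈ 1.67 is close to 5/3, so the gas is monatomic.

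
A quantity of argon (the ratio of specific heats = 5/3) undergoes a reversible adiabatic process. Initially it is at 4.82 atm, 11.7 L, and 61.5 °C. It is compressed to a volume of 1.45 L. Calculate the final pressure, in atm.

P₂ ≈ 156 atm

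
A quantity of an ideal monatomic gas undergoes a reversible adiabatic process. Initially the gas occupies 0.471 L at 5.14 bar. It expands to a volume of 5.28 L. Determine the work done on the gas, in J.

W ≈ -291 J

γ = 5/3 for a monatomic ideal gas.
P₂ = P₁(V₁/V₂)^γ = 5.14×(0.471/5.28)^(5/3) = 0.09154 bar.
For a reversible adiabat, W_by_gas = (P₁V₁ − P₂V₂)/(γ−1).
W_by = (514000×0.000471 − 9154×0.00528) / (2/3) = 290.6 J.
W_on_gas = −W_by = -290.6 J.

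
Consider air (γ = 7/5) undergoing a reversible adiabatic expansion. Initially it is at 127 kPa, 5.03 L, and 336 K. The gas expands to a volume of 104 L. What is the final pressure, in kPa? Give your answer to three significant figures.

Adiabatic: P₁V₁^γ = P₂V₂^γ ⇒ P₂ = P₁ (V₁/V₂)^γ.
P₂ = 127 × (5.03/104)^(7/5) = 1.829 kPa.

P₂ ≈ 1.83 kPa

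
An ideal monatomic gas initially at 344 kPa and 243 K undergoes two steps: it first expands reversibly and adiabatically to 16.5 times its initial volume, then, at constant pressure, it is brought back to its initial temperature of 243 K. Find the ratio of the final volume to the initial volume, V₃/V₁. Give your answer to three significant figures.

For a monatomic ideal gas γ = 5/3.
Adiabatic step: V₂/V₁ = 16.5; T₂ = T₁·(1/16.5)^(2/3) = 37.49 K.
Isobaric step: V₃/V₂ = T₃/T₂ = 243/37.49.
V₃/V₁ = (V₂/V₁)(V₃/V₂) = 16.5 × (243/37.49) = 106.9.

V₃/V₁ ≈ 107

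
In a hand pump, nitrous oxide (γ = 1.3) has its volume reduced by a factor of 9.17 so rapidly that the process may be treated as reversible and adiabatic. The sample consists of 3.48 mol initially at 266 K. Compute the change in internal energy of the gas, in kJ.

ΔU ≈ 24.2 kJ

For a reversible adiabat TV^(γ−1) is constant, so T₂ = T₁ (V₁/V₂)^(γ−1).
T₂ = 266 × 9.17^(0.3) = 517.1 K.
Q = 0, so ΔU = W_on_gas = nCᵥΔT with Cᵥ = R/(γ−1) = 27.71 J/(mol·K).
ΔU = 3.48 × 27.71 × (517.1 − 266) = 24220 J.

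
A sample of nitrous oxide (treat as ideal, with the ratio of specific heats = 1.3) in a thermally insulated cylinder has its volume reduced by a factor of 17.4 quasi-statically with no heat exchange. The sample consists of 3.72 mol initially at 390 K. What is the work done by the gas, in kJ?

Adiabatic: T₁V₁^(γ−1) = T₂V₂^(γ−1) ⇒ T₂ = T₁ (V₁/V₂)^(γ−1).
T₂ = 390 × 17.4^(0.3) = 918.8 K.
Q = 0, so ΔU = W_on_gas = nCᵥΔT with Cᵥ = R/(γ−1) = 27.71 J/(mol·K).
ΔU = 3.72 × 27.71 × (918.8 − 390) = 54520 J.
Work done by the gas = −ΔU = -54520 J.

W ≈ -54.5 kJ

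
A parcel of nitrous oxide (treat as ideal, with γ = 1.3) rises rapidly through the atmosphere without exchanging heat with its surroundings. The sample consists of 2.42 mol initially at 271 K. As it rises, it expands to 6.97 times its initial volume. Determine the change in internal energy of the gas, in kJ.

For a reversible adiabat TV^(γ−1) is constant, so T₂ = T₁ (V₁/V₂)^(γ−1).
T₂ = 271 × (1/6.97)^(0.3) = 151.4 K.
Q = 0, so ΔU = W_on_gas = nCᵥΔT with Cᵥ = R/(γ−1) = 27.71 J/(mol·K).
ΔU = 2.42 × 27.71 × (151.4 − 271) = -8024 J.

ΔU ≈ -8.02 kJ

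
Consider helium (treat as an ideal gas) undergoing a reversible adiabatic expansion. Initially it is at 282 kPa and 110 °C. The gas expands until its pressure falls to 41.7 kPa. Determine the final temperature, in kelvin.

T₂ ≈ 178 K

Adiabatic: T₂/T₁ = (P₂/P₁)^((γ−1)/γ).
For a monatomic ideal gas γ = 5/3, so (γ−1)/γ = 2/5.
T₁ = 110 °C = 383.1 K.
T₂ = 383.1 × (41.7/282)^(2/5) = 178.4 K.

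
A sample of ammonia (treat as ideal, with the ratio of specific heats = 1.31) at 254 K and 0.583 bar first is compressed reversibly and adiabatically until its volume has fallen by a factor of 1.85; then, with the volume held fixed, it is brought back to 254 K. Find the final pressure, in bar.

P₃ ≈ 1.08 bar

Adiabatic step (PV^γ = const): P₂ = 0.583×1.85^(1.31) = 1.305 bar; T₂ = 254×1.85^(0.31) = 307.4 K.
Isochoric: P₃ = P₂(T₃/T₂) = 1.305 × (254/307.4) = 1.079 bar.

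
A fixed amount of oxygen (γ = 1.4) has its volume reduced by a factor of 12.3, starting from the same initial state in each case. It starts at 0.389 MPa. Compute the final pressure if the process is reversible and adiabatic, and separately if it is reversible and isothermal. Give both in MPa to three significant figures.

adiabatic: 13.1 MPa; isothermal: 4.78 MPa

Isothermal: P₂ = P₁(V₁/V₂) = 0.389×12.3 = 4.785 MPa.
Adiabatic: P₂ = P₁(V₁/V₂)^γ = 0.389×12.3^(1.4) = 13.06 MPa.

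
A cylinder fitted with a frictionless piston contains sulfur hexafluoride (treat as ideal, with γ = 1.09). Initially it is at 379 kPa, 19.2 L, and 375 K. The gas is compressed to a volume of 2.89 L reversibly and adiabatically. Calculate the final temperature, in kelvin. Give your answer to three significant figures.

For a reversible adiabat TV^(γ−1) is constant, so T₂ = T₁ (V₁/V₂)^(γ−1).
T₂ = 375 × (19.2/2.89)^(0.09) = 444.7 K.

T₂ ≈ 445 K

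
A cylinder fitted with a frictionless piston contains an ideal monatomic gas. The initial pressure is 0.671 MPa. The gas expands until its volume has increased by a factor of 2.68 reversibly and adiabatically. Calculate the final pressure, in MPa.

P₂ ≈ 0.130 MPa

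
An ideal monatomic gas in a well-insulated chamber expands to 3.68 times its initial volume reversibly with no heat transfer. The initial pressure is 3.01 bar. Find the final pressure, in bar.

Adiabatic: P₁V₁^γ = P₂V₂^γ ⇒ P₂ = P₁ (V₁/V₂)^γ.
For a monatomic ideal gas γ = 5/3.
P₂ = 3.01 × (1/3.68)^(5/3) = 0.3432 bar.

P₂ ≈ 0.343 bar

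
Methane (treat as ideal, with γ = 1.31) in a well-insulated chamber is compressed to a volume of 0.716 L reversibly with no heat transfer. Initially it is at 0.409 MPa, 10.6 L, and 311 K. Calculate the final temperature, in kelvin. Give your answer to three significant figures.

T₂ ≈ 717 K

For a reversible adiabat TV^(γ−1) is constant, so T₂ = T₁ (V₁/V₂)^(γ−1).
T₂ = 311 × (10.6/0.716)^(0.31) = 717.1 K.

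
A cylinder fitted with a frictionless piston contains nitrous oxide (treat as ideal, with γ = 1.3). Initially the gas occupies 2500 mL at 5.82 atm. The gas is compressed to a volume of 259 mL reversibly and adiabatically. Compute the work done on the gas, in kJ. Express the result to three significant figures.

P₂ = P₁(V₁/V₂)^γ = 5.82×(2500/259)^(1.3) = 110.9 atm.
For a reversible adiabat, W_by_gas = (P₁V₁ − P₂V₂)/(γ−1).
W_by = (589700×0.0025 − 1.124×10^7×0.000259) / (0.3) = -4787 J.
W_on_gas = −W_by = 4787 J.

W ≈ 4.79 kJ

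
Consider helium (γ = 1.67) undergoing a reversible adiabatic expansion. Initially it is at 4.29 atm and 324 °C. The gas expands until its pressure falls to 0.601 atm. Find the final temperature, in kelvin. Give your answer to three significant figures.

T₂ ≈ 271 K

Along an adiabat T P^((1−γ)/γ) is constant, so T₂ = T₁ (P₂/P₁)^((γ−1)/γ).
T₁ = 324 °C = 597.1 K.
T₂ = 597.1 × (0.601/4.29)^(0.401) = 271.4 K.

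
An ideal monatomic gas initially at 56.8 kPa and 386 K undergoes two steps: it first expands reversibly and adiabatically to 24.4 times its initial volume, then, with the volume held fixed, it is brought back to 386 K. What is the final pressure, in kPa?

P₃ ≈ 2.33 kPa

For a monatomic ideal gas γ = 5/3.
Adiabatic step (PV^γ = const): P₂ = 56.8×(1/24.4)^(5/3) = 0.2767 kPa; T₂ = 386×(1/24.4)^(2/3) = 45.88 K.
Isochoric: P₃ = P₂(T₃/T₂) = 0.2767 × (386/45.88) = 2.328 kPa.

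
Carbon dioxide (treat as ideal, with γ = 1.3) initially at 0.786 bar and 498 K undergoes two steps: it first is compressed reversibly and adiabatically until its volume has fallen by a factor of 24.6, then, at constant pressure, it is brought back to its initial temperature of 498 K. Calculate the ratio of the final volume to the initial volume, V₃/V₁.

V₃/V₁ ≈ 0.0156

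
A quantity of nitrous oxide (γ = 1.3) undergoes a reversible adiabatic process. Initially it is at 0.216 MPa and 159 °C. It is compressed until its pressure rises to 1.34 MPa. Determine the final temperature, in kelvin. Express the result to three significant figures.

Along an adiabat T P^((1−γ)/γ) is constant, so T₂ = T₁ (P₂/P₁)^((γ−1)/γ).
T₁ = 159 °C = 432.1 K.
T₂ = 432.1 × (1.34/0.216)^(0.231) = 658.5 K.

T₂ ≈ 658 K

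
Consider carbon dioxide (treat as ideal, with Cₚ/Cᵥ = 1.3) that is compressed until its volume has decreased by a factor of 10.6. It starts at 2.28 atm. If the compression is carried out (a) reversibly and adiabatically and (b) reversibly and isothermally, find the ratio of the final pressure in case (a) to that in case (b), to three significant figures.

Isothermal: P_b = P₁(V₁/V₂) = 2.28×10.6.
Adiabatic: P_a = P₁(V₁/V₂)^γ = 2.28×10.6^(1.3).
P_a/P_b = (V₁/V₂)^(γ−1) = 10.6^(0.3) = 2.03.

P_adiabatic / P_isothermal ≈ 2.03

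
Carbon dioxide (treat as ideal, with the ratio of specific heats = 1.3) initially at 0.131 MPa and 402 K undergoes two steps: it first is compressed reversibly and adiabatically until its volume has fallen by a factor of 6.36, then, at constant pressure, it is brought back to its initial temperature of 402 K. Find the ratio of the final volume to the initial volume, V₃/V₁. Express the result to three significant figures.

V₃/V₁ ≈ 0.0903

Adiabatic step: V₂/V₁ = 0.1572; T₂ = T₁·6.36^(0.3) = 700.3 K.
Isobaric step: V₃/V₂ = T₃/T₂ = 402/700.3.
V₃/V₁ = (V₂/V₁)(V₃/V₂) = 0.1572 × (402/700.3) = 0.09026.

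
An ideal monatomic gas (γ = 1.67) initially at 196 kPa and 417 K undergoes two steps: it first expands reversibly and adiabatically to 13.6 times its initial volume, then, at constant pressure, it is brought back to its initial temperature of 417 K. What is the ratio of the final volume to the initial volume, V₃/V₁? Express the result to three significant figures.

V₃/V₁ ≈ 78.2

Adiabatic step: V₂/V₁ = 13.6; T₂ = T₁·(1/13.6)^(0.67) = 72.55 K.
Isobaric step: V₃/V₂ = T₃/T₂ = 417/72.55.
V₃/V₁ = (V₂/V₁)(V₃/V₂) = 13.6 × (417/72.55) = 78.16.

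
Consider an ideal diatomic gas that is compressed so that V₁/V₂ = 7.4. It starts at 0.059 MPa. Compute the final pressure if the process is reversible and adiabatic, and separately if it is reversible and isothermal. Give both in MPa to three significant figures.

adiabatic: 0.972 MPa; isothermal: 0.437 MPa

For a diatomic ideal gas γ = 7/5.
Isothermal: P₂ = P₁(V₁/V₂) = 0.059×7.4 = 0.4366 MPa.
Adiabatic: P₂ = P₁(V₁/V₂)^γ = 0.059×7.4^(7/5) = 0.9722 MPa.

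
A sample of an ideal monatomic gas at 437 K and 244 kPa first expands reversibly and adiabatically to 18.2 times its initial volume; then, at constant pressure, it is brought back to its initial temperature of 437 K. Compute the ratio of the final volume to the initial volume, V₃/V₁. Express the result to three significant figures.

For a monatomic ideal gas γ = 5/3.
Adiabatic step: V₂/V₁ = 18.2; T₂ = T₁·(1/18.2)^(2/3) = 63.16 K.
Isobaric step: V₃/V₂ = T₃/T₂ = 437/63.16.
V₃/V₁ = (V₂/V₁)(V₃/V₂) = 18.2 × (437/63.16) = 125.9.

V₃/V₁ ≈ 126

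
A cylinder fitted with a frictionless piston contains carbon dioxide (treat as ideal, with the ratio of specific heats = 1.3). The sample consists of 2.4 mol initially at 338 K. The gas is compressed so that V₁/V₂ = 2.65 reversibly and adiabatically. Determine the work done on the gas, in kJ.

For a reversible adiabat TV^(γ−1) is constant, so T₂ = T₁ (V₁/V₂)^(γ−1).
T₂ = 338 × 2.65^(0.3) = 452.8 K.
Q = 0, so ΔU = W_on_gas = nCᵥΔT with Cᵥ = R/(γ−1) = 27.71 J/(mol·K).
ΔU = 2.4 × 27.71 × (452.8 − 338) = 7634 J.

W ≈ 7.63 kJ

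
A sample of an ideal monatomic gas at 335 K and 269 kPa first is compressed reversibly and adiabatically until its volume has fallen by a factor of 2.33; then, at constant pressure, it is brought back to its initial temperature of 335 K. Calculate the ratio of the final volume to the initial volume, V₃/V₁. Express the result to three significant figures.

V₃/V₁ ≈ 0.244

For a monatomic ideal gas γ = 5/3.
Adiabatic step: V₂/V₁ = 0.4292; T₂ = T₁·2.33^(2/3) = 588.8 K.
Isobaric step: V₃/V₂ = T₃/T₂ = 335/588.8.
V₃/V₁ = (V₂/V₁)(V₃/V₂) = 0.4292 × (335/588.8) = 0.2442.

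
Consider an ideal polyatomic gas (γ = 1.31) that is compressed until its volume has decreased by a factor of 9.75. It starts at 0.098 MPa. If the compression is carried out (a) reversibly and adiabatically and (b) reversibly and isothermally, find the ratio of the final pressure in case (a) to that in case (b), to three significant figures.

P_adiabatic / P_isothermal ≈ 2.03

Isothermal: P_b = P₁(V₁/V₂) = 0.098×9.75.
Adiabatic: P_a = P₁(V₁/V₂)^γ = 0.098×9.75^(1.31).
P_a/P_b = (V₁/V₂)^(γ−1) = 9.75^(0.31) = 2.026.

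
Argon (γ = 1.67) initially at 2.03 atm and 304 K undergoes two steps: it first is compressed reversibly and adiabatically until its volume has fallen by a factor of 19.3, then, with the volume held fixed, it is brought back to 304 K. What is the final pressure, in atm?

Adiabatic step (PV^γ = const): P₂ = 2.03×19.3^(1.67) = 284.7 atm; T₂ = 304×19.3^(0.67) = 2209 K.
Isochoric: P₃ = P₂(T₃/T₂) = 284.7 × (304/2209) = 39.18 atm.

P₃ ≈ 39.2 atm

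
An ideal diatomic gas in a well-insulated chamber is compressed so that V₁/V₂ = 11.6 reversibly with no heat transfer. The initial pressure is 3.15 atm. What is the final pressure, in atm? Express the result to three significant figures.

Adiabatic: P₁V₁^γ = P₂V₂^γ ⇒ P₂ = P₁ (V₁/V₂)^γ.
For a diatomic ideal gas γ = 7/5.
P₂ = 3.15 × 11.6^(7/5) = 97.4 atm.

P₂ ≈ 97.4 atm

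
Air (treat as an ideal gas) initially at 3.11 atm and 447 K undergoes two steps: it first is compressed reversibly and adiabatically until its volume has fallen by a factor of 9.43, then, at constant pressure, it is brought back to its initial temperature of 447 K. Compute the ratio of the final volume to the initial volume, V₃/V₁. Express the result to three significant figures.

V₃/V₁ ≈ 0.0432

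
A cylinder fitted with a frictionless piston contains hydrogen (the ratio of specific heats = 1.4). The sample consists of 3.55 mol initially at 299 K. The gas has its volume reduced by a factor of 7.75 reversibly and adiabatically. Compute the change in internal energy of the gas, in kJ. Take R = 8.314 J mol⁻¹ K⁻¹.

For a reversible adiabat TV^(γ−1) is constant, so T₂ = T₁ (V₁/V₂)^(γ−1).
T₂ = 299 × 7.75^(0.4) = 678.3 K.
Q = 0, so ΔU = W_on_gas = nCᵥΔT with Cᵥ = R/(γ−1) = 20.79 J/(mol·K).
ΔU = 3.55 × 20.79 × (678.3 − 299) = 27980 J.

ΔU ≈ 28.0 kJ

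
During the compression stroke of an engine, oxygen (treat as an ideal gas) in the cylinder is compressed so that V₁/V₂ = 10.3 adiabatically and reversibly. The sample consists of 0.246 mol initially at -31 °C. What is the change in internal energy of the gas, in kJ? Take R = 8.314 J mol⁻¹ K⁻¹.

ΔU ≈ 1.91 kJ

For a reversible adiabat TV^(γ−1) is constant, so T₂ = T₁ (V₁/V₂)^(γ−1).
γ = 7/5 for a diatomic ideal gas, so γ−1 = 2/5.
T₁ = -31 °C = 242.1 K.
T₂ = 242.1 × 10.3^(2/5) = 615.5 K.
Q = 0, so ΔU = W_on_gas = nCᵥΔT with Cᵥ = R/(γ−1) = 20.79 J/(mol·K).
ΔU = 0.246 × 20.79 × (615.5 − 242.1) = 1909 J.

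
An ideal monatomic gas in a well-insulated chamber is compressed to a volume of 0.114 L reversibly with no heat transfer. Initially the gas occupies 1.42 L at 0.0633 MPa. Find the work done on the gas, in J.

γ = 5/3 for a monatomic ideal gas.
P₂ = P₁(V₁/V₂)^γ = 0.0633×(1.42/0.114)^(5/3) = 4.237 MPa.
For a reversible adiabat, W_by_gas = (P₁V₁ − P₂V₂)/(γ−1).
W_by = (63300×0.00142 − 4.237×10^6×0.000114) / (2/3) = -589.7 J.
W_on_gas = −W_by = 589.7 J.

W ≈ 590 J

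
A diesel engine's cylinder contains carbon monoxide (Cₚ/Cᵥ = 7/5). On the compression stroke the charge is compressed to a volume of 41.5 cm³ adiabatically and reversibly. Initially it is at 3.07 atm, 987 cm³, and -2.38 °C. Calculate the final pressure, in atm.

P₂ ≈ 259 atm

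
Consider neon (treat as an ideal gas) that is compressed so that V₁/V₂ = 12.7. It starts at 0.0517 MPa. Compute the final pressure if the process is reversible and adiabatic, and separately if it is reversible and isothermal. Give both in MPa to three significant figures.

adiabatic: 3.57 MPa; isothermal: 0.657 MPa

For a monatomic ideal gas γ = 5/3.
Isothermal: P₂ = P₁(V₁/V₂) = 0.0517×12.7 = 0.6566 MPa.
Adiabatic: P₂ = P₁(V₁/V₂)^γ = 0.0517×12.7^(5/3) = 3.574 MPa.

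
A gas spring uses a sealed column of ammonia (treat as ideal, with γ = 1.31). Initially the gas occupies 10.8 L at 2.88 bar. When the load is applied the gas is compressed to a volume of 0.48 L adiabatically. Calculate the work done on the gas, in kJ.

P₂ = P₁(V₁/V₂)^γ = 2.88×(10.8/0.48)^(1.31) = 170.1 bar.
For a reversible adiabat, W_by_gas = (P₁V₁ − P₂V₂)/(γ−1).
W_by = (288000×0.0108 − 1.701×10^7×0.00048) / (0.31) = -16310 J.
W_on_gas = −W_by = 16310 J.

W ≈ 16.3 kJ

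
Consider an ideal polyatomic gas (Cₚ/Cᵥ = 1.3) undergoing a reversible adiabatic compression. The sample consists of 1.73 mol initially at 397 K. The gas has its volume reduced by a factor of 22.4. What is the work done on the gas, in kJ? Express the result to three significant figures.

Adiabatic: T₁V₁^(γ−1) = T₂V₂^(γ−1) ⇒ T₂ = T₁ (V₁/V₂)^(γ−1).
T₂ = 397 × 22.4^(0.3) = 1009 K.
Q = 0, so ΔU = W_on_gas = nCᵥΔT with Cᵥ = R/(γ−1) = 27.71 J/(mol·K).
ΔU = 1.73 × 27.71 × (1009 − 397) = 29340 J.

W ≈ 29.3 kJ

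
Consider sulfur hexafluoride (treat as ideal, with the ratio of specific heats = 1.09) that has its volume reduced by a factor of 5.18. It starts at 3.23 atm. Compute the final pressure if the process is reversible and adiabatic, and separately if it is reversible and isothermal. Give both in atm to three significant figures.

adiabatic: 19.4 atm; isothermal: 16.7 atm

Isothermal: P₂ = P₁(V₁/V₂) = 3.23×5.18 = 16.73 atm.
Adiabatic: P₂ = P₁(V₁/V₂)^γ = 3.23×5.18^(1.09) = 19.4 atm.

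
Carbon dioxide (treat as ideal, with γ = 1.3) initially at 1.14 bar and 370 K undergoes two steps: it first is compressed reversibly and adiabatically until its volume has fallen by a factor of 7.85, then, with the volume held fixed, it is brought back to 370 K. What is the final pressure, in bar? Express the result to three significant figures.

P₃ ≈ 8.95 bar

Adiabatic step (PV^γ = const): P₂ = 1.14×7.85^(1.3) = 16.6 bar; T₂ = 370×7.85^(0.3) = 686.5 K.
Isochoric: P₃ = P₂(T₃/T₂) = 16.6 × (370/686.5) = 8.949 bar.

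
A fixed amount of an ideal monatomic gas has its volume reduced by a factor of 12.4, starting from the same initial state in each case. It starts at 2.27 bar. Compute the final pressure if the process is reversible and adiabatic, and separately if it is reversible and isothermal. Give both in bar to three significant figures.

adiabatic: 151 bar; isothermal: 28.1 bar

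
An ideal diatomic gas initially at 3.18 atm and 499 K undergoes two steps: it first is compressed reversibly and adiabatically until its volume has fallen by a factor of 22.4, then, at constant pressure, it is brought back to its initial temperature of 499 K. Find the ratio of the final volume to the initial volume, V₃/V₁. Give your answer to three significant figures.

For a diatomic ideal gas γ = 7/5.
Adiabatic step: V₂/V₁ = 0.04464; T₂ = T₁·22.4^(2/5) = 1731 K.
Isobaric step: V₃/V₂ = T₃/T₂ = 499/1731.
V₃/V₁ = (V₂/V₁)(V₃/V₂) = 0.04464 × (499/1731) = 0.01287.

V₃/V₁ ≈ 0.0129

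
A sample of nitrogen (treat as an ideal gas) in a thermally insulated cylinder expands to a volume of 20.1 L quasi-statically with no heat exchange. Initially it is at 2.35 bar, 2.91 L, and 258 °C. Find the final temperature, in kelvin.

T₂ ≈ 245 K

Adiabatic: T₁V₁^(γ−1) = T₂V₂^(γ−1) ⇒ T₂ = T₁ (V₁/V₂)^(γ−1).
γ = 7/5 for a diatomic ideal gas.
T₁ = 258 °C = 531.1 K.
T₂ = 531.1 × (2.91/20.1)^(2/5) = 245.2 K.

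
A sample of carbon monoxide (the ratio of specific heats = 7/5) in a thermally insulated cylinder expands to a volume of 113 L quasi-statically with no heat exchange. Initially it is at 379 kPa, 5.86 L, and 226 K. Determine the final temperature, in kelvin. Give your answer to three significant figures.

Adiabatic: T₁V₁^(γ−1) = T₂V₂^(γ−1) ⇒ T₂ = T₁ (V₁/V₂)^(γ−1).
T₂ = 226 × (5.86/113)^(2/5) = 69.19 K.

T₂ ≈ 69.2 K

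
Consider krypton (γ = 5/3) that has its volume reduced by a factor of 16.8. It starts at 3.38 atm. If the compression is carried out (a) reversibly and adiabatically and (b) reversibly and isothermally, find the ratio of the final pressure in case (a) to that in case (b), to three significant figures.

Isothermal: P_b = P₁(V₁/V₂) = 3.38×16.8.
Adiabatic: P_a = P₁(V₁/V₂)^γ = 3.38×16.8^(5/3).
P_a/P_b = (V₁/V₂)^(γ−1) = 16.8^(2/3) = 6.56.

P_adiabatic / P_isothermal ≈ 6.56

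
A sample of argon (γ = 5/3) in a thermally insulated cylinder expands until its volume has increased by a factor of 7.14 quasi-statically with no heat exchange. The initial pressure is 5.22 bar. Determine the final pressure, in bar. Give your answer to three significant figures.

Adiabatic: P₁V₁^γ = P₂V₂^γ ⇒ P₂ = P₁ (V₁/V₂)^γ.
P₂ = 5.22 × (1/7.14)^(5/3) = 0.1972 bar.

P₂ ≈ 0.197 bar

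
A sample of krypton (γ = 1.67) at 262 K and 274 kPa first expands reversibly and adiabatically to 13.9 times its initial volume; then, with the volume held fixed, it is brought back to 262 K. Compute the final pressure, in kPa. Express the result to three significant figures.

Adiabatic step (PV^γ = const): P₂ = 274×(1/13.9)^(1.67) = 3.38 kPa; T₂ = 262×(1/13.9)^(0.67) = 44.92 K.
Isochoric: P₃ = P₂(T₃/T₂) = 3.38 × (262/44.92) = 19.71 kPa.

P₃ ≈ 19.7 kPa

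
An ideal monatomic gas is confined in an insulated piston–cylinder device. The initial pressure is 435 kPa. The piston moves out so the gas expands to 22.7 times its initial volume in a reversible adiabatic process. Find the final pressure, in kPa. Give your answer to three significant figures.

P₂ ≈ 2.39 kPa

Since PV^γ is constant along a reversible adiabat, P₂ = P₁ (V₁/V₂)^γ.
For a monatomic ideal gas γ = 5/3.
P₂ = 435 × (1/22.7)^(5/3) = 2.39 kPa.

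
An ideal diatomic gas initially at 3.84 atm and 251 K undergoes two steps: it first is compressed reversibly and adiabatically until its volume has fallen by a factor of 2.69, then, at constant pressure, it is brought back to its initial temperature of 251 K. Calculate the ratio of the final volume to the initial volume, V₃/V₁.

For a diatomic ideal gas γ = 7/5.
Adiabatic step: V₂/V₁ = 0.3717; T₂ = T₁·2.69^(2/5) = 372.9 K.
Isobaric step: V₃/V₂ = T₃/T₂ = 251/372.9.
V₃/V₁ = (V₂/V₁)(V₃/V₂) = 0.3717 × (251/372.9) = 0.2502.

V₃/V₁ ≈ 0.250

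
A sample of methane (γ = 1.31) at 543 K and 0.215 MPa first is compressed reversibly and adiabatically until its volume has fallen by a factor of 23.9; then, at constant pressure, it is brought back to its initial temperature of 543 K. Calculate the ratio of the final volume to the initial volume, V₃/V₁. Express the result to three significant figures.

Adiabatic step: V₂/V₁ = 0.04184; T₂ = T₁·23.9^(0.31) = 1452 K.
Isobaric step: V₃/V₂ = T₃/T₂ = 543/1452.
V₃/V₁ = (V₂/V₁)(V₃/V₂) = 0.04184 × (543/1452) = 0.01564.

V₃/V₁ ≈ 0.0156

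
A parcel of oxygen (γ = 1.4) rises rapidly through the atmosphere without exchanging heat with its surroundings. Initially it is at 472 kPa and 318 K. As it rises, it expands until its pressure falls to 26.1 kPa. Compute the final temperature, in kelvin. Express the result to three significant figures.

T₂ ≈ 139 K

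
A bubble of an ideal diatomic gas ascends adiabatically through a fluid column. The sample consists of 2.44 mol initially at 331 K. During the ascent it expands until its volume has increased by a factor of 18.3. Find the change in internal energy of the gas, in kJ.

Adiabatic: T₁V₁^(γ−1) = T₂V₂^(γ−1) ⇒ T₂ = T₁ (V₁/V₂)^(γ−1).
γ = 7/5 for a diatomic ideal gas, so γ−1 = 2/5.
T₂ = 331 × (1/18.3)^(2/5) = 103.5 K.
Q = 0, so ΔU = W_on_gas = nCᵥΔT with Cᵥ = R/(γ−1) = 20.79 J/(mol·K).
ΔU = 2.44 × 20.79 × (103.5 − 331) = -11540 J.

ΔU ≈ -11.5 kJ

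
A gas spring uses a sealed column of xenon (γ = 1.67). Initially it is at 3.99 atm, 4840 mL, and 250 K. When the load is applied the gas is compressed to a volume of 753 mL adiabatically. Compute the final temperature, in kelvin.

For a reversible adiabat TV^(γ−1) is constant, so T₂ = T₁ (V₁/V₂)^(γ−1).
T₂ = 250 × (4840/753)^(0.67) = 869.6 K.

T₂ ≈ 870 K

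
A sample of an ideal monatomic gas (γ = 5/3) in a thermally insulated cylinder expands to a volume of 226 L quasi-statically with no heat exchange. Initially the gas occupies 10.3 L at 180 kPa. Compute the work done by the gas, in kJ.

P₂ = P₁(V₁/V₂)^γ = 180×(10.3/226)^(5/3) = 1.047 kPa.
For a reversible adiabat, W_by_gas = (P₁V₁ − P₂V₂)/(γ−1).
W_by = (180000×0.0103 − 1047×0.226) / (2/3) = 2426 J.

W ≈ 2.43 kJ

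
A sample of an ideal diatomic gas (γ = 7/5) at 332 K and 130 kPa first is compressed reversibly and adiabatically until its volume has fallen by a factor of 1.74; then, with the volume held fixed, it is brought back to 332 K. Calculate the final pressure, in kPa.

P₃ ≈ 226 kPa

Adiabatic step (PV^γ = const): P₂ = 130×1.74^(7/5) = 282.3 kPa; T₂ = 332×1.74^(2/5) = 414.3 K.
Isochoric: P₃ = P₂(T₃/T₂) = 282.3 × (332/414.3) = 226.2 kPa.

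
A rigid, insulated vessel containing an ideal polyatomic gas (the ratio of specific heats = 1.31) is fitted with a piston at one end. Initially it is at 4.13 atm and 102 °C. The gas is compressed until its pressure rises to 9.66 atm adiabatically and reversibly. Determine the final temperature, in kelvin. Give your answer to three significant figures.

Adiabatic: T₂/T₁ = (P₂/P₁)^((γ−1)/γ).
T₁ = 102 °C = 375.1 K.
T₂ = 375.1 × (9.66/4.13)^(0.237) = 458.7 K.

T₂ ≈ 459 K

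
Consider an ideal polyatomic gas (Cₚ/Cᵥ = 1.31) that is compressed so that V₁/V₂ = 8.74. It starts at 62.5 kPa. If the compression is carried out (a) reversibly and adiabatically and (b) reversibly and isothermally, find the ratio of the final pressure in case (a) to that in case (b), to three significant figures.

P_adiabatic / P_isothermal ≈ 1.96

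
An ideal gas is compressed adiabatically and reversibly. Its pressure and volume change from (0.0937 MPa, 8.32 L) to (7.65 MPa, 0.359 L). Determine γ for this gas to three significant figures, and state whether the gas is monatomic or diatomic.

γ ≈ 1.40; diatomic

PV^γ = const ⇒ γ = ln(P₂/P₁) / ln(V₁/V₂).
γ = ln(7.65/0.0937) / ln(8.32/0.359) = 1.401.
γ ≈ 1.40 is close to 7/5, so the gas is diatomic.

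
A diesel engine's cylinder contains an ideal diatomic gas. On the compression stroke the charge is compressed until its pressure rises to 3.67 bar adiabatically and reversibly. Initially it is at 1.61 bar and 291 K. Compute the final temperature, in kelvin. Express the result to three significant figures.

T₂ ≈ 368 K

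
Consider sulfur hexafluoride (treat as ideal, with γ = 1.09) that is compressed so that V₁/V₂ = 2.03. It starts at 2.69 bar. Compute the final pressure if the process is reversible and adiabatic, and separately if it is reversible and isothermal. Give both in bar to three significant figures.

adiabatic: 5.82 bar; isothermal: 5.46 bar

Isothermal: P₂ = P₁(V₁/V₂) = 2.69×2.03 = 5.461 bar.
Adiabatic: P₂ = P₁(V₁/V₂)^γ = 2.69×2.03^(1.09) = 5.82 bar.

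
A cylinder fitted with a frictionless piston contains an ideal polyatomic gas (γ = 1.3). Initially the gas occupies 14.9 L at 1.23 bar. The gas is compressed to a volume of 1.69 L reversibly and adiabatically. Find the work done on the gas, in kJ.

W ≈ 5.63 kJ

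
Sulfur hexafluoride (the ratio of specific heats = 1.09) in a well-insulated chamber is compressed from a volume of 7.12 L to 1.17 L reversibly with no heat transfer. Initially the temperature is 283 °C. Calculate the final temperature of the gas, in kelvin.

For a reversible adiabat TV^(γ−1) is constant, so T₂ = T₁ (V₁/V₂)^(γ−1).
T₁ = 283 °C = 556.1 K.
T₂ = 556.1 × (7.12/1.17)^(0.09) = 654.3 K.

T₂ ≈ 654 K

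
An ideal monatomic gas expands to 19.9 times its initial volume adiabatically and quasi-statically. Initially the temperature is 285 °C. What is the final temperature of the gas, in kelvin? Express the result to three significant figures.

T₂ ≈ 76.0 K

For a reversible adiabat TV^(γ−1) is constant, so T₂ = T₁ (V₁/V₂)^(γ−1).
For a monatomic ideal gas γ = 5/3, so γ−1 = 2/3.
T₁ = 285 °C = 558.1 K.
T₂ = 558.1 × (1/19.9)^(2/3) = 76.01 K.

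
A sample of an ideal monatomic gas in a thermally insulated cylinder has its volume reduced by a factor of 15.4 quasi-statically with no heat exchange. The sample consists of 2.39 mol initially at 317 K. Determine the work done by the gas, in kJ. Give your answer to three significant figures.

W ≈ -49.0 kJ

For a reversible adiabat TV^(γ−1) is constant, so T₂ = T₁ (V₁/V₂)^(γ−1).
γ = 5/3 for a monatomic ideal gas, so γ−1 = 2/3.
T₂ = 317 × 15.4^(2/3) = 1962 K.
Q = 0, so ΔU = W_on_gas = nCᵥΔT with Cᵥ = R/(γ−1) = 12.47 J/(mol·K).
ΔU = 2.39 × 12.47 × (1962 − 317) = 49040 J.
Work done by the gas = −ΔU = -49040 J.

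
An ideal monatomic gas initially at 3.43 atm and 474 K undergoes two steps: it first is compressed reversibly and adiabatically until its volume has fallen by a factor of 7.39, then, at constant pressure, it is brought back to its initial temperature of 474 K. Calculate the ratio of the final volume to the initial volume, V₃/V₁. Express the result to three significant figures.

For a monatomic ideal gas γ = 5/3.
Adiabatic step: V₂/V₁ = 0.1353; T₂ = T₁·7.39^(2/3) = 1798 K.
Isobaric step: V₃/V₂ = T₃/T₂ = 474/1798.
V₃/V₁ = (V₂/V₁)(V₃/V₂) = 0.1353 × (474/1798) = 0.03567.

V₃/V₁ ≈ 0.0357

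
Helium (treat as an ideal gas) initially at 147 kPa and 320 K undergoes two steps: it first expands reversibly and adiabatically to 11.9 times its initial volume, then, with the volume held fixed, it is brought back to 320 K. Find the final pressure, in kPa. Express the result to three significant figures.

For a monatomic ideal gas γ = 5/3.
Adiabatic step (PV^γ = const): P₂ = 147×(1/11.9)^(5/3) = 2.37 kPa; T₂ = 320×(1/11.9)^(2/3) = 61.39 K.
Isochoric: P₃ = P₂(T₃/T₂) = 2.37 × (320/61.39) = 12.35 kPa.

P₃ ≈ 12.4 kPa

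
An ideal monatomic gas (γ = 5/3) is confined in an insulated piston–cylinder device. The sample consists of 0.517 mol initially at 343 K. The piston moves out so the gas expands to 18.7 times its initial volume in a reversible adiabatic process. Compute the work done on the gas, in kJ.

For a reversible adiabat TV^(γ−1) is constant, so T₂ = T₁ (V₁/V₂)^(γ−1).
T₂ = 343 × (1/18.7)^(2/3) = 48.69 K.
Q = 0, so ΔU = W_on_gas = nCᵥΔT with Cᵥ = R/(γ−1) = 12.47 J/(mol·K).
ΔU = 0.517 × 12.47 × (48.69 − 343) = -1898 J.

W ≈ -1.90 kJ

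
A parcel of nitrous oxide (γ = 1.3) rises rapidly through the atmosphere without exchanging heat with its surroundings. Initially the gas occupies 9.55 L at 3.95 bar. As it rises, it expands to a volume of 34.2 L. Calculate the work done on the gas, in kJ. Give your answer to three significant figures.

W ≈ -4.00 kJ

P₂ = P₁(V₁/V₂)^γ = 3.95×(9.55/34.2)^(1.3) = 0.7523 bar.
For a reversible adiabat, W_by_gas = (P₁V₁ − P₂V₂)/(γ−1).
W_by = (395000×0.00955 − 75230×0.0342) / (0.3) = 3998 J.
W_on_gas = −W_by = -3998 J.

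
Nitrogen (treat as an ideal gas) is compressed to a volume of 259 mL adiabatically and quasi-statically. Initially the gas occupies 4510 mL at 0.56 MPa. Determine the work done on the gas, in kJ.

W ≈ 13.5 kJ

γ = 7/5 for a diatomic ideal gas.
P₂ = P₁(V₁/V₂)^γ = 0.56×(4510/259)^(7/5) = 30.58 MPa.
For a reversible adiabat, W_by_gas = (P₁V₁ − P₂V₂)/(γ−1).
W_by = (560000×0.00451 − 3.058×10^7×0.000259) / (2/5) = -13490 J.
W_on_gas = −W_by = 13490 J.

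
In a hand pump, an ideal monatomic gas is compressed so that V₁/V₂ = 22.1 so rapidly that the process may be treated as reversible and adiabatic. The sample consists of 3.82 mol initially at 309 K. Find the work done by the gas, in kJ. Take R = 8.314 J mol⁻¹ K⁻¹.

Adiabatic: T₁V₁^(γ−1) = T₂V₂^(γ−1) ⇒ T₂ = T₁ (V₁/V₂)^(γ−1).
γ = 5/3 for a monatomic ideal gas, so γ−1 = 2/3.
T₂ = 309 × 22.1^(2/3) = 2433 K.
Q = 0, so ΔU = W_on_gas = nCᵥΔT with Cᵥ = R/(γ−1) = 12.47 J/(mol·K).
ΔU = 3.82 × 12.47 × (2433 − 309) = 101200 J.
Work done by the gas = −ΔU = -101200 J.

W ≈ -101 kJ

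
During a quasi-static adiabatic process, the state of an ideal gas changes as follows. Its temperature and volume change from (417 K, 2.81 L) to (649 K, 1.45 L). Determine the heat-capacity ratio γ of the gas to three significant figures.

TV^(γ−1) = const ⇒ γ − 1 = ln(T₂/T₁) / ln(V₁/V₂).
γ = 1 + ln(649/417) / ln(2.81/1.45) = 1.669.

γ ≈ 1.67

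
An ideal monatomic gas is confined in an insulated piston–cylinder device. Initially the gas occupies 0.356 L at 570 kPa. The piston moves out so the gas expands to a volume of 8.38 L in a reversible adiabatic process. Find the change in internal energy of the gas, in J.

γ = 5/3 for a monatomic ideal gas.
P₂ = P₁(V₁/V₂)^γ = 570×(0.356/8.38)^(5/3) = 2.948 kPa.
For a reversible adiabat, W_by_gas = (P₁V₁ − P₂V₂)/(γ−1).
W_by = (570000×0.000356 − 2948×0.00838) / (2/3) = 267.3 J.
Q = 0 ⇒ ΔU = −W_by = -267.3 J.

ΔU ≈ -267 J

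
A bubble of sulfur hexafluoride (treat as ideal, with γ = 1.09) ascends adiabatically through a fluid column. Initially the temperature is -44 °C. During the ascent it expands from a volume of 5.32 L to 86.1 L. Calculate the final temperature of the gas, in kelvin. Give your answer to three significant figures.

Adiabatic: T₁V₁^(γ−1) = T₂V₂^(γ−1) ⇒ T₂ = T₁ (V₁/V₂)^(γ−1).
T₁ = -44 °C = 229.1 K.
T₂ = 229.1 × (5.32/86.1)^(0.09) = 178.4 K.

T₂ ≈ 178 K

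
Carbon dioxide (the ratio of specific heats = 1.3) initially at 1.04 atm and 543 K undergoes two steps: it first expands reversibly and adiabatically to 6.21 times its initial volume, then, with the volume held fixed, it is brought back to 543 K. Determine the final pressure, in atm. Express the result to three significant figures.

P₃ ≈ 0.167 atm

Adiabatic step (PV^γ = const): P₂ = 1.04×(1/6.21)^(1.3) = 0.09683 atm; T₂ = 543×(1/6.21)^(0.3) = 314 K.
Isochoric: P₃ = P₂(T₃/T₂) = 0.09683 × (543/314) = 0.1675 atm.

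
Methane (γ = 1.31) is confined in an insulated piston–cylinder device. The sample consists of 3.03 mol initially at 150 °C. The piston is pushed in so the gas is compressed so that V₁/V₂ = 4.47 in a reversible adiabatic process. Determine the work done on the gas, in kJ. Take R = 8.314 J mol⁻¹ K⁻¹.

Adiabatic: T₁V₁^(γ−1) = T₂V₂^(γ−1) ⇒ T₂ = T₁ (V₁/V₂)^(γ−1).
T₁ = 150 °C = 423.1 K.
T₂ = 423.1 × 4.47^(0.31) = 673.1 K.
Q = 0, so ΔU = W_on_gas = nCᵥΔT with Cᵥ = R/(γ−1) = 26.82 J/(mol·K).
ΔU = 3.03 × 26.82 × (673.1 − 423.1) = 20310 J.

W ≈ 20.3 kJ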